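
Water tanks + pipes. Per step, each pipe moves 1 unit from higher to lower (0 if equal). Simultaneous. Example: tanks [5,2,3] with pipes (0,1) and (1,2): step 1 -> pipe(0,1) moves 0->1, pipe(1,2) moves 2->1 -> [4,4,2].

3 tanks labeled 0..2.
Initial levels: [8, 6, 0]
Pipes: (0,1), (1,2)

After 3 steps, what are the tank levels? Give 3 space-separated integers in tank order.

Step 1: flows [0->1,1->2] -> levels [7 6 1]
Step 2: flows [0->1,1->2] -> levels [6 6 2]
Step 3: flows [0=1,1->2] -> levels [6 5 3]

Answer: 6 5 3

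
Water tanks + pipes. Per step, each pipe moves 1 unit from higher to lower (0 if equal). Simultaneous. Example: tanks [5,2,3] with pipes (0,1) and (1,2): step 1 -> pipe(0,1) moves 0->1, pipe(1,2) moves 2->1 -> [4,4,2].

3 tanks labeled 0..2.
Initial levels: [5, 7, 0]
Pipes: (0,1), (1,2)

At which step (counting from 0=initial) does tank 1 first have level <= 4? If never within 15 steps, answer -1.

Answer: 3

Derivation:
Step 1: flows [1->0,1->2] -> levels [6 5 1]
Step 2: flows [0->1,1->2] -> levels [5 5 2]
Step 3: flows [0=1,1->2] -> levels [5 4 3]
Tank 1 first reaches <=4 at step 3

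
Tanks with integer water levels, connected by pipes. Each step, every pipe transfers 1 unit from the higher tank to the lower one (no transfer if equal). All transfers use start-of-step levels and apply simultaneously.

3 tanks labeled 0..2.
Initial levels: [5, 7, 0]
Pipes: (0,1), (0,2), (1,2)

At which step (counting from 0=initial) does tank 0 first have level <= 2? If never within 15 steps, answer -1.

Step 1: flows [1->0,0->2,1->2] -> levels [5 5 2]
Step 2: flows [0=1,0->2,1->2] -> levels [4 4 4]
Step 3: flows [0=1,0=2,1=2] -> levels [4 4 4]
  -> stable; tank 0 stays at 4 > 2
Tank 0 never reaches <=2 within 15 steps

Answer: -1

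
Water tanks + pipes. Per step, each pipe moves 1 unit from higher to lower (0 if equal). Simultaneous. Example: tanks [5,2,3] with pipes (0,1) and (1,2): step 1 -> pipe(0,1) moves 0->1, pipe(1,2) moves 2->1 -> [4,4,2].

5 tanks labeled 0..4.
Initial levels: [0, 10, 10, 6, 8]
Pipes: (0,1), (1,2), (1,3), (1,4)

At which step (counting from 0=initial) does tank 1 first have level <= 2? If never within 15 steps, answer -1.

Answer: -1

Derivation:
Step 1: flows [1->0,1=2,1->3,1->4] -> levels [1 7 10 7 9]
Step 2: flows [1->0,2->1,1=3,4->1] -> levels [2 8 9 7 8]
Step 3: flows [1->0,2->1,1->3,1=4] -> levels [3 7 8 8 8]
Step 4: flows [1->0,2->1,3->1,4->1] -> levels [4 9 7 7 7]
Step 5: flows [1->0,1->2,1->3,1->4] -> levels [5 5 8 8 8]
Step 6: flows [0=1,2->1,3->1,4->1] -> levels [5 8 7 7 7]
Step 7: flows [1->0,1->2,1->3,1->4] -> levels [6 4 8 8 8]
Step 8: flows [0->1,2->1,3->1,4->1] -> levels [5 8 7 7 7]
  -> period-2 cycle (repeats step 6); tank 1 never drops to <=2
Tank 1 never reaches <=2 within 15 steps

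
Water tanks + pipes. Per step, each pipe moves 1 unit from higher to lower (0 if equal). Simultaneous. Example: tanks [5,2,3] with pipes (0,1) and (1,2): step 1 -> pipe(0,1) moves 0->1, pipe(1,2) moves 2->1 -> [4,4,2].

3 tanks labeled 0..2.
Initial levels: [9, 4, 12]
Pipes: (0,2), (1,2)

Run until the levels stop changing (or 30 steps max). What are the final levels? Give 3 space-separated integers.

Answer: 9 9 7

Derivation:
Step 1: flows [2->0,2->1] -> levels [10 5 10]
Step 2: flows [0=2,2->1] -> levels [10 6 9]
Step 3: flows [0->2,2->1] -> levels [9 7 9]
Step 4: flows [0=2,2->1] -> levels [9 8 8]
Step 5: flows [0->2,1=2] -> levels [8 8 9]
Step 6: flows [2->0,2->1] -> levels [9 9 7]
Step 7: flows [0->2,1->2] -> levels [8 8 9]
  -> period-2 cycle: step 7 state = step 5 state; never stabilizes
  -> state at step 30: (30-5) mod 2 = 1, same as step 6 -> [9 9 7]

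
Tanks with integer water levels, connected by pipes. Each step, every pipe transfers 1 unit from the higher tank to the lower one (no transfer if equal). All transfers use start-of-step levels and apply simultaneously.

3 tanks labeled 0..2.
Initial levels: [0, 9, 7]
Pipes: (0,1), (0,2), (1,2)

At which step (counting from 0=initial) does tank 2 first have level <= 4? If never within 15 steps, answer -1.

Step 1: flows [1->0,2->0,1->2] -> levels [2 7 7]
Step 2: flows [1->0,2->0,1=2] -> levels [4 6 6]
Step 3: flows [1->0,2->0,1=2] -> levels [6 5 5]
Step 4: flows [0->1,0->2,1=2] -> levels [4 6 6]
  -> period-2 cycle (repeats step 2); tank 2 never drops to <=4
Tank 2 never reaches <=4 within 15 steps

Answer: -1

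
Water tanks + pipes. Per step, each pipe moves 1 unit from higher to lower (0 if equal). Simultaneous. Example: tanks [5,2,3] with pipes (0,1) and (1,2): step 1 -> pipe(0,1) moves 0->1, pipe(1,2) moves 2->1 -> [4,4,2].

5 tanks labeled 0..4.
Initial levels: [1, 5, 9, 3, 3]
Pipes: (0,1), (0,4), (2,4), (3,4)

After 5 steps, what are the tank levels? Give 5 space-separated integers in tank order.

Answer: 3 4 4 4 6

Derivation:
Step 1: flows [1->0,4->0,2->4,3=4] -> levels [3 4 8 3 3]
Step 2: flows [1->0,0=4,2->4,3=4] -> levels [4 3 7 3 4]
Step 3: flows [0->1,0=4,2->4,4->3] -> levels [3 4 6 4 4]
Step 4: flows [1->0,4->0,2->4,3=4] -> levels [5 3 5 4 4]
Step 5: flows [0->1,0->4,2->4,3=4] -> levels [3 4 4 4 6]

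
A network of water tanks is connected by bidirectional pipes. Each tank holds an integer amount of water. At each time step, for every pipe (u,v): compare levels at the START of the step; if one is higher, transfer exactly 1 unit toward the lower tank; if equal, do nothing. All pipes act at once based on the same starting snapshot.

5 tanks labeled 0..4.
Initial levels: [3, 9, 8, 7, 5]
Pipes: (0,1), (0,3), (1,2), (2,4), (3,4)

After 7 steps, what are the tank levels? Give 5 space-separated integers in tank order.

Answer: 7 5 8 7 5

Derivation:
Step 1: flows [1->0,3->0,1->2,2->4,3->4] -> levels [5 7 8 5 7]
Step 2: flows [1->0,0=3,2->1,2->4,4->3] -> levels [6 7 6 6 7]
Step 3: flows [1->0,0=3,1->2,4->2,4->3] -> levels [7 5 8 7 5]
Step 4: flows [0->1,0=3,2->1,2->4,3->4] -> levels [6 7 6 6 7]
  -> period-2 cycle: step 4 state = step 2 state
  -> state at step 7: (7-2) mod 2 = 1, same as step 3 -> [7 5 8 7 5]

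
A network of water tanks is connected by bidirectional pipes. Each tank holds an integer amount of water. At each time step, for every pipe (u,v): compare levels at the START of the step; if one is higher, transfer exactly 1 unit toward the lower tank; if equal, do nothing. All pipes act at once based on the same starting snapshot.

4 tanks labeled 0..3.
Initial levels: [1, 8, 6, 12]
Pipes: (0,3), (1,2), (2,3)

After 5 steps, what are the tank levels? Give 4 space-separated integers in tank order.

Step 1: flows [3->0,1->2,3->2] -> levels [2 7 8 10]
Step 2: flows [3->0,2->1,3->2] -> levels [3 8 8 8]
Step 3: flows [3->0,1=2,2=3] -> levels [4 8 8 7]
Step 4: flows [3->0,1=2,2->3] -> levels [5 8 7 7]
Step 5: flows [3->0,1->2,2=3] -> levels [6 7 8 6]

Answer: 6 7 8 6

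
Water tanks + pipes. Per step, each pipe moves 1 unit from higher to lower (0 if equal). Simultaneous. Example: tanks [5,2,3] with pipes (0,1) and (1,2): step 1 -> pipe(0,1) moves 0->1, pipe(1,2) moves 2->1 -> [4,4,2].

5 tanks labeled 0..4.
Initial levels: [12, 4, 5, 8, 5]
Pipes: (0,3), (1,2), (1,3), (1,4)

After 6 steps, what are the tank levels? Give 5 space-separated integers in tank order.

Answer: 8 7 6 7 6

Derivation:
Step 1: flows [0->3,2->1,3->1,4->1] -> levels [11 7 4 8 4]
Step 2: flows [0->3,1->2,3->1,1->4] -> levels [10 6 5 8 5]
Step 3: flows [0->3,1->2,3->1,1->4] -> levels [9 5 6 8 6]
Step 4: flows [0->3,2->1,3->1,4->1] -> levels [8 8 5 8 5]
Step 5: flows [0=3,1->2,1=3,1->4] -> levels [8 6 6 8 6]
Step 6: flows [0=3,1=2,3->1,1=4] -> levels [8 7 6 7 6]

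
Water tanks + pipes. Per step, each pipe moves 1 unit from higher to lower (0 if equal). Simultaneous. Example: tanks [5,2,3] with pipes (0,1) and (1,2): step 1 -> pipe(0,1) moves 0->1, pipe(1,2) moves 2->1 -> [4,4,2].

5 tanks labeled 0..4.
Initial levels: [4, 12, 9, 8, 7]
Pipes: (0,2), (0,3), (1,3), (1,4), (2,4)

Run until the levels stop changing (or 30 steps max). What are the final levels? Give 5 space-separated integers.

Step 1: flows [2->0,3->0,1->3,1->4,2->4] -> levels [6 10 7 8 9]
Step 2: flows [2->0,3->0,1->3,1->4,4->2] -> levels [8 8 7 8 9]
Step 3: flows [0->2,0=3,1=3,4->1,4->2] -> levels [7 9 9 8 7]
Step 4: flows [2->0,3->0,1->3,1->4,2->4] -> levels [9 7 7 8 9]
Step 5: flows [0->2,0->3,3->1,4->1,4->2] -> levels [7 9 9 8 7]
  -> period-2 cycle: step 5 state = step 3 state; never stabilizes
  -> state at step 30: (30-3) mod 2 = 1, same as step 4 -> [9 7 7 8 9]

Answer: 9 7 7 8 9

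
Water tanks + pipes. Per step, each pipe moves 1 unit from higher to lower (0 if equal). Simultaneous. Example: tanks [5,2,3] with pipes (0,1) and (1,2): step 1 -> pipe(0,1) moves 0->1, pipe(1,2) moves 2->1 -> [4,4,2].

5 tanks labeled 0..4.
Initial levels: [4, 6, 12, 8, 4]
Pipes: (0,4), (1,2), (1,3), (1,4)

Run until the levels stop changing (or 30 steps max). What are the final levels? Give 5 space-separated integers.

Step 1: flows [0=4,2->1,3->1,1->4] -> levels [4 7 11 7 5]
Step 2: flows [4->0,2->1,1=3,1->4] -> levels [5 7 10 7 5]
Step 3: flows [0=4,2->1,1=3,1->4] -> levels [5 7 9 7 6]
Step 4: flows [4->0,2->1,1=3,1->4] -> levels [6 7 8 7 6]
Step 5: flows [0=4,2->1,1=3,1->4] -> levels [6 7 7 7 7]
Step 6: flows [4->0,1=2,1=3,1=4] -> levels [7 7 7 7 6]
Step 7: flows [0->4,1=2,1=3,1->4] -> levels [6 6 7 7 8]
Step 8: flows [4->0,2->1,3->1,4->1] -> levels [7 9 6 6 6]
Step 9: flows [0->4,1->2,1->3,1->4] -> levels [6 6 7 7 8]
  -> period-2 cycle: step 9 state = step 7 state; never stabilizes
  -> state at step 30: (30-7) mod 2 = 1, same as step 8 -> [7 9 6 6 6]

Answer: 7 9 6 6 6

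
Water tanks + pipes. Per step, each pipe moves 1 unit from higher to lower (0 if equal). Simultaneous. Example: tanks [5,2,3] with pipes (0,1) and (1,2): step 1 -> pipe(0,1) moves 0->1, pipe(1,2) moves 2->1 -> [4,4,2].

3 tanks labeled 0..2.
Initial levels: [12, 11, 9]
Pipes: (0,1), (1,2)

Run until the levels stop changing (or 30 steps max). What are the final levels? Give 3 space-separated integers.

Step 1: flows [0->1,1->2] -> levels [11 11 10]
Step 2: flows [0=1,1->2] -> levels [11 10 11]
Step 3: flows [0->1,2->1] -> levels [10 12 10]
Step 4: flows [1->0,1->2] -> levels [11 10 11]
  -> period-2 cycle: step 4 state = step 2 state; never stabilizes
  -> state at step 30: (30-2) mod 2 = 0, same as step 2 -> [11 10 11]

Answer: 11 10 11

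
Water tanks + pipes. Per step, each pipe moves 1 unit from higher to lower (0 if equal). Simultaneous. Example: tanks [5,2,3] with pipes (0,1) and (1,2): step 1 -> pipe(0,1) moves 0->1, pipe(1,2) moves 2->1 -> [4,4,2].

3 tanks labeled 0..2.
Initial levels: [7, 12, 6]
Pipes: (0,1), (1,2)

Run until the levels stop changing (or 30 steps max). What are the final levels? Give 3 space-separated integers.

Answer: 9 7 9

Derivation:
Step 1: flows [1->0,1->2] -> levels [8 10 7]
Step 2: flows [1->0,1->2] -> levels [9 8 8]
Step 3: flows [0->1,1=2] -> levels [8 9 8]
Step 4: flows [1->0,1->2] -> levels [9 7 9]
Step 5: flows [0->1,2->1] -> levels [8 9 8]
  -> period-2 cycle: step 5 state = step 3 state; never stabilizes
  -> state at step 30: (30-3) mod 2 = 1, same as step 4 -> [9 7 9]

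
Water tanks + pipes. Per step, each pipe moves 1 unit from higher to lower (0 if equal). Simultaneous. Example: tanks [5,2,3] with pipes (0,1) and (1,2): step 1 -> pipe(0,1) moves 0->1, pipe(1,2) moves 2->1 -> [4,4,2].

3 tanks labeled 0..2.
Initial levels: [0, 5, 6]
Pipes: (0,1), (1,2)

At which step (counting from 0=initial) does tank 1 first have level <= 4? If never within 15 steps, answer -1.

Answer: 2

Derivation:
Step 1: flows [1->0,2->1] -> levels [1 5 5]
Step 2: flows [1->0,1=2] -> levels [2 4 5]
Tank 1 first reaches <=4 at step 2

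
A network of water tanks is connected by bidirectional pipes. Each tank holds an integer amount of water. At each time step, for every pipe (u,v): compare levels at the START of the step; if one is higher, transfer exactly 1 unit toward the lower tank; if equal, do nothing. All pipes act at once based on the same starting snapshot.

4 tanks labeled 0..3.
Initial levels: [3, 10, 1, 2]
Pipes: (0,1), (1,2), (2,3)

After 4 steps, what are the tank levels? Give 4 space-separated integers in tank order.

Step 1: flows [1->0,1->2,3->2] -> levels [4 8 3 1]
Step 2: flows [1->0,1->2,2->3] -> levels [5 6 3 2]
Step 3: flows [1->0,1->2,2->3] -> levels [6 4 3 3]
Step 4: flows [0->1,1->2,2=3] -> levels [5 4 4 3]

Answer: 5 4 4 3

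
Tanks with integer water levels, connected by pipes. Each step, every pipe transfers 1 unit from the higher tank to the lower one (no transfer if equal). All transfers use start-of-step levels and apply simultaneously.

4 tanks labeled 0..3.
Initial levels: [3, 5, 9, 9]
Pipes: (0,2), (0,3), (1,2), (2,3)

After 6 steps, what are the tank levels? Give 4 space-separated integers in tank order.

Step 1: flows [2->0,3->0,2->1,2=3] -> levels [5 6 7 8]
Step 2: flows [2->0,3->0,2->1,3->2] -> levels [7 7 6 6]
Step 3: flows [0->2,0->3,1->2,2=3] -> levels [5 6 8 7]
Step 4: flows [2->0,3->0,2->1,2->3] -> levels [7 7 5 7]
Step 5: flows [0->2,0=3,1->2,3->2] -> levels [6 6 8 6]
Step 6: flows [2->0,0=3,2->1,2->3] -> levels [7 7 5 7]

Answer: 7 7 5 7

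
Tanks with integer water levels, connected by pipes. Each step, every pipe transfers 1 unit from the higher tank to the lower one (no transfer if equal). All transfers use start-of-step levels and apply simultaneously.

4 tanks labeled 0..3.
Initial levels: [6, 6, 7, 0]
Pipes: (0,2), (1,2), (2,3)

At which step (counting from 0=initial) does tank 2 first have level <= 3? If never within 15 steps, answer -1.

Answer: 4

Derivation:
Step 1: flows [2->0,2->1,2->3] -> levels [7 7 4 1]
Step 2: flows [0->2,1->2,2->3] -> levels [6 6 5 2]
Step 3: flows [0->2,1->2,2->3] -> levels [5 5 6 3]
Step 4: flows [2->0,2->1,2->3] -> levels [6 6 3 4]
Tank 2 first reaches <=3 at step 4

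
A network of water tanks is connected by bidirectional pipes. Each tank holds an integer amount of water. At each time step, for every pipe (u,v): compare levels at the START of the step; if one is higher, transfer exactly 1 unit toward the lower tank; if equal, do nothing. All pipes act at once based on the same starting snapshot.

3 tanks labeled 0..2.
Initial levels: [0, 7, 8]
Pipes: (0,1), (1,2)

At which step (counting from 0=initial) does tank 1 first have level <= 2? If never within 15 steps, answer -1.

Answer: -1

Derivation:
Step 1: flows [1->0,2->1] -> levels [1 7 7]
Step 2: flows [1->0,1=2] -> levels [2 6 7]
Step 3: flows [1->0,2->1] -> levels [3 6 6]
Step 4: flows [1->0,1=2] -> levels [4 5 6]
Step 5: flows [1->0,2->1] -> levels [5 5 5]
Step 6: flows [0=1,1=2] -> levels [5 5 5]
  -> stable; tank 1 stays at 5 > 2
Tank 1 never reaches <=2 within 15 steps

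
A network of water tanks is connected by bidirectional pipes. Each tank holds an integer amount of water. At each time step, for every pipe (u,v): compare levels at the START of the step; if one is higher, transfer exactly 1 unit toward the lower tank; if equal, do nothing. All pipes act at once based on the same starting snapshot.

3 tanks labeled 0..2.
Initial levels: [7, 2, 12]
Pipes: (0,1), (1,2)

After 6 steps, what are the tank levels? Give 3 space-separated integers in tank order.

Answer: 7 7 7

Derivation:
Step 1: flows [0->1,2->1] -> levels [6 4 11]
Step 2: flows [0->1,2->1] -> levels [5 6 10]
Step 3: flows [1->0,2->1] -> levels [6 6 9]
Step 4: flows [0=1,2->1] -> levels [6 7 8]
Step 5: flows [1->0,2->1] -> levels [7 7 7]
Step 6: flows [0=1,1=2] -> levels [7 7 7]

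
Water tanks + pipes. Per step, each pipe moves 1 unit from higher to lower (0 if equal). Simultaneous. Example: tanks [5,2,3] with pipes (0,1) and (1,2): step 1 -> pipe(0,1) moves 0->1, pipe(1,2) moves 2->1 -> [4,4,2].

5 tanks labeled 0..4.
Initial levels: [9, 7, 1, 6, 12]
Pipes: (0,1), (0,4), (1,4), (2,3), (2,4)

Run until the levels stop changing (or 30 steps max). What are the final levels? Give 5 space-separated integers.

Step 1: flows [0->1,4->0,4->1,3->2,4->2] -> levels [9 9 3 5 9]
Step 2: flows [0=1,0=4,1=4,3->2,4->2] -> levels [9 9 5 4 8]
Step 3: flows [0=1,0->4,1->4,2->3,4->2] -> levels [8 8 5 5 9]
Step 4: flows [0=1,4->0,4->1,2=3,4->2] -> levels [9 9 6 5 6]
Step 5: flows [0=1,0->4,1->4,2->3,2=4] -> levels [8 8 5 6 8]
Step 6: flows [0=1,0=4,1=4,3->2,4->2] -> levels [8 8 7 5 7]
Step 7: flows [0=1,0->4,1->4,2->3,2=4] -> levels [7 7 6 6 9]
Step 8: flows [0=1,4->0,4->1,2=3,4->2] -> levels [8 8 7 6 6]
Step 9: flows [0=1,0->4,1->4,2->3,2->4] -> levels [7 7 5 7 9]
Step 10: flows [0=1,4->0,4->1,3->2,4->2] -> levels [8 8 7 6 6]
  -> period-2 cycle: step 10 state = step 8 state; never stabilizes
  -> state at step 30: (30-8) mod 2 = 0, same as step 8 -> [8 8 7 6 6]

Answer: 8 8 7 6 6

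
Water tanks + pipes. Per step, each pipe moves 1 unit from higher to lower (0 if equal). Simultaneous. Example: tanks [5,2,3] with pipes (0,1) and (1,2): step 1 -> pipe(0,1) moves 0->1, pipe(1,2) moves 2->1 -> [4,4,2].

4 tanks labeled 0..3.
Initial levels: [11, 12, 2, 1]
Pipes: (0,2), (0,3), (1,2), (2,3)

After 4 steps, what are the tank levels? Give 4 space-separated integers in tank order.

Step 1: flows [0->2,0->3,1->2,2->3] -> levels [9 11 3 3]
Step 2: flows [0->2,0->3,1->2,2=3] -> levels [7 10 5 4]
Step 3: flows [0->2,0->3,1->2,2->3] -> levels [5 9 6 6]
Step 4: flows [2->0,3->0,1->2,2=3] -> levels [7 8 6 5]

Answer: 7 8 6 5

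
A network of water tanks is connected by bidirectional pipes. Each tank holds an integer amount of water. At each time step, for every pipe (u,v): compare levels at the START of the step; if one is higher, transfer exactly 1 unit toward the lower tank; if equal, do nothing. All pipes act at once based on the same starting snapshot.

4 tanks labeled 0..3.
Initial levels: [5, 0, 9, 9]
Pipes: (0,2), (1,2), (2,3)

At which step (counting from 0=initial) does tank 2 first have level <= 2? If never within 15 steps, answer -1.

Answer: -1

Derivation:
Step 1: flows [2->0,2->1,2=3] -> levels [6 1 7 9]
Step 2: flows [2->0,2->1,3->2] -> levels [7 2 6 8]
Step 3: flows [0->2,2->1,3->2] -> levels [6 3 7 7]
Step 4: flows [2->0,2->1,2=3] -> levels [7 4 5 7]
Step 5: flows [0->2,2->1,3->2] -> levels [6 5 6 6]
Step 6: flows [0=2,2->1,2=3] -> levels [6 6 5 6]
Step 7: flows [0->2,1->2,3->2] -> levels [5 5 8 5]
Step 8: flows [2->0,2->1,2->3] -> levels [6 6 5 6]
  -> period-2 cycle (repeats step 6); tank 2 never drops to <=2
Tank 2 never reaches <=2 within 15 steps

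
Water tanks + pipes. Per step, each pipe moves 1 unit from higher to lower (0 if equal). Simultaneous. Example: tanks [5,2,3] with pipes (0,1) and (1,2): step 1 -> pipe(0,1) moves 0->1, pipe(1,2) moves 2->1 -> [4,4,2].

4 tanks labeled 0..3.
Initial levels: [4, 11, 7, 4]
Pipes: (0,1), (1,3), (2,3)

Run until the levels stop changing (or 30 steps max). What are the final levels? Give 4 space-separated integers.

Answer: 6 7 6 7

Derivation:
Step 1: flows [1->0,1->3,2->3] -> levels [5 9 6 6]
Step 2: flows [1->0,1->3,2=3] -> levels [6 7 6 7]
Step 3: flows [1->0,1=3,3->2] -> levels [7 6 7 6]
Step 4: flows [0->1,1=3,2->3] -> levels [6 7 6 7]
  -> period-2 cycle: step 4 state = step 2 state; never stabilizes
  -> state at step 30: (30-2) mod 2 = 0, same as step 2 -> [6 7 6 7]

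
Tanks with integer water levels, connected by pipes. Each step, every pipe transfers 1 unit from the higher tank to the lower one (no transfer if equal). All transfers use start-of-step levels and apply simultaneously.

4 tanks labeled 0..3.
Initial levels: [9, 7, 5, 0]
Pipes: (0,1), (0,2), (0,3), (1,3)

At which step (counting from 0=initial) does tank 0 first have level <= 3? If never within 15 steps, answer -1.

Step 1: flows [0->1,0->2,0->3,1->3] -> levels [6 7 6 2]
Step 2: flows [1->0,0=2,0->3,1->3] -> levels [6 5 6 4]
Step 3: flows [0->1,0=2,0->3,1->3] -> levels [4 5 6 6]
Step 4: flows [1->0,2->0,3->0,3->1] -> levels [7 5 5 4]
Step 5: flows [0->1,0->2,0->3,1->3] -> levels [4 5 6 6]
  -> period-2 cycle (repeats step 3); tank 0 never drops to <=3
Tank 0 never reaches <=3 within 15 steps

Answer: -1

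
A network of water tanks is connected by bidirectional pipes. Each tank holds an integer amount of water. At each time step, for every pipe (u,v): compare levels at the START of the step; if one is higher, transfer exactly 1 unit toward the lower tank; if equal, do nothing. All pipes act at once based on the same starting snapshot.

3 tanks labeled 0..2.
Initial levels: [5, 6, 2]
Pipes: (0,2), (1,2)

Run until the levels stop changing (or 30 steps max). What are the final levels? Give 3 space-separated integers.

Step 1: flows [0->2,1->2] -> levels [4 5 4]
Step 2: flows [0=2,1->2] -> levels [4 4 5]
Step 3: flows [2->0,2->1] -> levels [5 5 3]
Step 4: flows [0->2,1->2] -> levels [4 4 5]
  -> period-2 cycle: step 4 state = step 2 state; never stabilizes
  -> state at step 30: (30-2) mod 2 = 0, same as step 2 -> [4 4 5]

Answer: 4 4 5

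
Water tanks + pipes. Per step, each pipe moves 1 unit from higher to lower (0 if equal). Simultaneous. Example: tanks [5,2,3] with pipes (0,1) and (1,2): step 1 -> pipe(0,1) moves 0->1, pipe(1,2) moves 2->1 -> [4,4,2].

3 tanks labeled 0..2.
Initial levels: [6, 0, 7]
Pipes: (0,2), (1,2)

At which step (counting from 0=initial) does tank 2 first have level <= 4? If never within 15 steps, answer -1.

Answer: 4

Derivation:
Step 1: flows [2->0,2->1] -> levels [7 1 5]
Step 2: flows [0->2,2->1] -> levels [6 2 5]
Step 3: flows [0->2,2->1] -> levels [5 3 5]
Step 4: flows [0=2,2->1] -> levels [5 4 4]
Tank 2 first reaches <=4 at step 4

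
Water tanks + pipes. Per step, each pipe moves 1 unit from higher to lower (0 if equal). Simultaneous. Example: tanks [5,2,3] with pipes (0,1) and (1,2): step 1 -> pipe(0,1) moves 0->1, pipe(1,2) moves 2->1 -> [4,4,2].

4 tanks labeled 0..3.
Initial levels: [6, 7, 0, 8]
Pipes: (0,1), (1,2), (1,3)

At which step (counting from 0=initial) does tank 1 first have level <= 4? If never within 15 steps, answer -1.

Answer: 3

Derivation:
Step 1: flows [1->0,1->2,3->1] -> levels [7 6 1 7]
Step 2: flows [0->1,1->2,3->1] -> levels [6 7 2 6]
Step 3: flows [1->0,1->2,1->3] -> levels [7 4 3 7]
Tank 1 first reaches <=4 at step 3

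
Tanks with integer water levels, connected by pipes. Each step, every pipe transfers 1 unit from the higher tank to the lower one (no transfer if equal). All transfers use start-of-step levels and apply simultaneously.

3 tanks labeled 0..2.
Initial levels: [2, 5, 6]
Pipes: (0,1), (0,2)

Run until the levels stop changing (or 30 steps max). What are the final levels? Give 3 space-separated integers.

Step 1: flows [1->0,2->0] -> levels [4 4 5]
Step 2: flows [0=1,2->0] -> levels [5 4 4]
Step 3: flows [0->1,0->2] -> levels [3 5 5]
Step 4: flows [1->0,2->0] -> levels [5 4 4]
  -> period-2 cycle: step 4 state = step 2 state; never stabilizes
  -> state at step 30: (30-2) mod 2 = 0, same as step 2 -> [5 4 4]

Answer: 5 4 4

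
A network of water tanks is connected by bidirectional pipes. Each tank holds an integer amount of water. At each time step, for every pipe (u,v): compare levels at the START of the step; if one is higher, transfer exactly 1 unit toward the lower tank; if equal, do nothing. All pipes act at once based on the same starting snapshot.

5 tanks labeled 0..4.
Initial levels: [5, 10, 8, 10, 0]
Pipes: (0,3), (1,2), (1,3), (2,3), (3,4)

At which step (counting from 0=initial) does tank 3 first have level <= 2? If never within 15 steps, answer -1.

Step 1: flows [3->0,1->2,1=3,3->2,3->4] -> levels [6 9 10 7 1]
Step 2: flows [3->0,2->1,1->3,2->3,3->4] -> levels [7 9 8 7 2]
Step 3: flows [0=3,1->2,1->3,2->3,3->4] -> levels [7 7 8 8 3]
Step 4: flows [3->0,2->1,3->1,2=3,3->4] -> levels [8 9 7 5 4]
Step 5: flows [0->3,1->2,1->3,2->3,3->4] -> levels [7 7 7 7 5]
Step 6: flows [0=3,1=2,1=3,2=3,3->4] -> levels [7 7 7 6 6]
Step 7: flows [0->3,1=2,1->3,2->3,3=4] -> levels [6 6 6 9 6]
Step 8: flows [3->0,1=2,3->1,3->2,3->4] -> levels [7 7 7 5 7]
Step 9: flows [0->3,1=2,1->3,2->3,4->3] -> levels [6 6 6 9 6]
  -> period-2 cycle (repeats step 7); tank 3 never drops to <=2
Tank 3 never reaches <=2 within 15 steps

Answer: -1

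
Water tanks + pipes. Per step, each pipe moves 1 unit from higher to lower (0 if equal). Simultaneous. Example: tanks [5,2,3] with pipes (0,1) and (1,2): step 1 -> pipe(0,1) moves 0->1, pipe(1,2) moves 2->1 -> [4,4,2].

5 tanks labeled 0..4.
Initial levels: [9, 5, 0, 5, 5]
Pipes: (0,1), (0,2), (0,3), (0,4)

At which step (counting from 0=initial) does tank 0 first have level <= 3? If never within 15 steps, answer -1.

Step 1: flows [0->1,0->2,0->3,0->4] -> levels [5 6 1 6 6]
Step 2: flows [1->0,0->2,3->0,4->0] -> levels [7 5 2 5 5]
Step 3: flows [0->1,0->2,0->3,0->4] -> levels [3 6 3 6 6]
Tank 0 first reaches <=3 at step 3

Answer: 3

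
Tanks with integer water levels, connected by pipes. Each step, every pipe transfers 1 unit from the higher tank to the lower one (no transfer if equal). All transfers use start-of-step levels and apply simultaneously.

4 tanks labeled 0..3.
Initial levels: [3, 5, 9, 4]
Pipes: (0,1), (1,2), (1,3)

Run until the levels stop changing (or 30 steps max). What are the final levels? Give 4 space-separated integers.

Answer: 5 6 5 5

Derivation:
Step 1: flows [1->0,2->1,1->3] -> levels [4 4 8 5]
Step 2: flows [0=1,2->1,3->1] -> levels [4 6 7 4]
Step 3: flows [1->0,2->1,1->3] -> levels [5 5 6 5]
Step 4: flows [0=1,2->1,1=3] -> levels [5 6 5 5]
Step 5: flows [1->0,1->2,1->3] -> levels [6 3 6 6]
Step 6: flows [0->1,2->1,3->1] -> levels [5 6 5 5]
  -> period-2 cycle: step 6 state = step 4 state; never stabilizes
  -> state at step 30: (30-4) mod 2 = 0, same as step 4 -> [5 6 5 5]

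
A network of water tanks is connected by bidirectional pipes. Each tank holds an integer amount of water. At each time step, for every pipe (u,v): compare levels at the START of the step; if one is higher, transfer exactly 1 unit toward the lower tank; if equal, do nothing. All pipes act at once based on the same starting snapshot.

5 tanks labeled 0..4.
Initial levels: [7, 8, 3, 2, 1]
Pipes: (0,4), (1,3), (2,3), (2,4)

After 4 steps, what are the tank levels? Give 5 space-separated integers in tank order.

Answer: 4 4 4 5 4

Derivation:
Step 1: flows [0->4,1->3,2->3,2->4] -> levels [6 7 1 4 3]
Step 2: flows [0->4,1->3,3->2,4->2] -> levels [5 6 3 4 3]
Step 3: flows [0->4,1->3,3->2,2=4] -> levels [4 5 4 4 4]
Step 4: flows [0=4,1->3,2=3,2=4] -> levels [4 4 4 5 4]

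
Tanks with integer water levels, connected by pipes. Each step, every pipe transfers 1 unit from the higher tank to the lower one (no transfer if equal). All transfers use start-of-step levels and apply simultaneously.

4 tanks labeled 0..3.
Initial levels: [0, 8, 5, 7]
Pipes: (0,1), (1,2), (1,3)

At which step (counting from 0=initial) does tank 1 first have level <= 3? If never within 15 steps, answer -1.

Answer: 5

Derivation:
Step 1: flows [1->0,1->2,1->3] -> levels [1 5 6 8]
Step 2: flows [1->0,2->1,3->1] -> levels [2 6 5 7]
Step 3: flows [1->0,1->2,3->1] -> levels [3 5 6 6]
Step 4: flows [1->0,2->1,3->1] -> levels [4 6 5 5]
Step 5: flows [1->0,1->2,1->3] -> levels [5 3 6 6]
Tank 1 first reaches <=3 at step 5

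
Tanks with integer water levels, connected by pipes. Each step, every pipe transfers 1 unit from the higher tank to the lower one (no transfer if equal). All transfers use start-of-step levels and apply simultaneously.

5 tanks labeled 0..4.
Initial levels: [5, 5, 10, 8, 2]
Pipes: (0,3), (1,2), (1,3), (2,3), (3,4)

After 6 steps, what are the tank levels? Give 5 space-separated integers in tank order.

Answer: 6 6 6 8 4

Derivation:
Step 1: flows [3->0,2->1,3->1,2->3,3->4] -> levels [6 7 8 6 3]
Step 2: flows [0=3,2->1,1->3,2->3,3->4] -> levels [6 7 6 7 4]
Step 3: flows [3->0,1->2,1=3,3->2,3->4] -> levels [7 6 8 4 5]
Step 4: flows [0->3,2->1,1->3,2->3,4->3] -> levels [6 6 6 8 4]
Step 5: flows [3->0,1=2,3->1,3->2,3->4] -> levels [7 7 7 4 5]
Step 6: flows [0->3,1=2,1->3,2->3,4->3] -> levels [6 6 6 8 4]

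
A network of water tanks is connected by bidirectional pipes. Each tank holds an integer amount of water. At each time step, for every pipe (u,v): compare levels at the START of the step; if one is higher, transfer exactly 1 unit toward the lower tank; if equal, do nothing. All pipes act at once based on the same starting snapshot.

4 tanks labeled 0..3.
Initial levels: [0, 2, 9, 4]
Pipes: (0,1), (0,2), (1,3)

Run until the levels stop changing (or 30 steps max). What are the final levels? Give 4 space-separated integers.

Answer: 3 4 5 3

Derivation:
Step 1: flows [1->0,2->0,3->1] -> levels [2 2 8 3]
Step 2: flows [0=1,2->0,3->1] -> levels [3 3 7 2]
Step 3: flows [0=1,2->0,1->3] -> levels [4 2 6 3]
Step 4: flows [0->1,2->0,3->1] -> levels [4 4 5 2]
Step 5: flows [0=1,2->0,1->3] -> levels [5 3 4 3]
Step 6: flows [0->1,0->2,1=3] -> levels [3 4 5 3]
Step 7: flows [1->0,2->0,1->3] -> levels [5 2 4 4]
Step 8: flows [0->1,0->2,3->1] -> levels [3 4 5 3]
  -> period-2 cycle: step 8 state = step 6 state; never stabilizes
  -> state at step 30: (30-6) mod 2 = 0, same as step 6 -> [3 4 5 3]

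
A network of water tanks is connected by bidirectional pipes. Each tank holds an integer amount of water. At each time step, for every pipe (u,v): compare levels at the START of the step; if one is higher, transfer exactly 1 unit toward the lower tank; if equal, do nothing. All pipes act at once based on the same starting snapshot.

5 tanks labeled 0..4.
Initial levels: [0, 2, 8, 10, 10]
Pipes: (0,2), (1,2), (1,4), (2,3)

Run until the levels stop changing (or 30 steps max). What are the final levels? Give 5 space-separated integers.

Step 1: flows [2->0,2->1,4->1,3->2] -> levels [1 4 7 9 9]
Step 2: flows [2->0,2->1,4->1,3->2] -> levels [2 6 6 8 8]
Step 3: flows [2->0,1=2,4->1,3->2] -> levels [3 7 6 7 7]
Step 4: flows [2->0,1->2,1=4,3->2] -> levels [4 6 7 6 7]
Step 5: flows [2->0,2->1,4->1,2->3] -> levels [5 8 4 7 6]
Step 6: flows [0->2,1->2,1->4,3->2] -> levels [4 6 7 6 7]
  -> period-2 cycle: step 6 state = step 4 state; never stabilizes
  -> state at step 30: (30-4) mod 2 = 0, same as step 4 -> [4 6 7 6 7]

Answer: 4 6 7 6 7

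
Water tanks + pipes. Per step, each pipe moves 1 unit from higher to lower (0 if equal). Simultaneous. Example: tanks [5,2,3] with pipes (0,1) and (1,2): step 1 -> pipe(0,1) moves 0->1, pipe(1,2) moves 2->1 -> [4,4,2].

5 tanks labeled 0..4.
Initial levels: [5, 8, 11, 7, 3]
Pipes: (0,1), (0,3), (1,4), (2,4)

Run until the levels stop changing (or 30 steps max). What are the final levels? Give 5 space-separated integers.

Step 1: flows [1->0,3->0,1->4,2->4] -> levels [7 6 10 6 5]
Step 2: flows [0->1,0->3,1->4,2->4] -> levels [5 6 9 7 7]
Step 3: flows [1->0,3->0,4->1,2->4] -> levels [7 6 8 6 7]
Step 4: flows [0->1,0->3,4->1,2->4] -> levels [5 8 7 7 7]
Step 5: flows [1->0,3->0,1->4,2=4] -> levels [7 6 7 6 8]
Step 6: flows [0->1,0->3,4->1,4->2] -> levels [5 8 8 7 6]
Step 7: flows [1->0,3->0,1->4,2->4] -> levels [7 6 7 6 8]
  -> period-2 cycle: step 7 state = step 5 state; never stabilizes
  -> state at step 30: (30-5) mod 2 = 1, same as step 6 -> [5 8 8 7 6]

Answer: 5 8 8 7 6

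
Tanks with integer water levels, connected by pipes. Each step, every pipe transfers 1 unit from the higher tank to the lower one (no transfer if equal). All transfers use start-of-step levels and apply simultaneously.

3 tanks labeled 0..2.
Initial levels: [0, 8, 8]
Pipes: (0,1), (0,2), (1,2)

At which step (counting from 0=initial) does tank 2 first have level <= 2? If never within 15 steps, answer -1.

Step 1: flows [1->0,2->0,1=2] -> levels [2 7 7]
Step 2: flows [1->0,2->0,1=2] -> levels [4 6 6]
Step 3: flows [1->0,2->0,1=2] -> levels [6 5 5]
Step 4: flows [0->1,0->2,1=2] -> levels [4 6 6]
  -> period-2 cycle (repeats step 2); tank 2 never drops to <=2
Tank 2 never reaches <=2 within 15 steps

Answer: -1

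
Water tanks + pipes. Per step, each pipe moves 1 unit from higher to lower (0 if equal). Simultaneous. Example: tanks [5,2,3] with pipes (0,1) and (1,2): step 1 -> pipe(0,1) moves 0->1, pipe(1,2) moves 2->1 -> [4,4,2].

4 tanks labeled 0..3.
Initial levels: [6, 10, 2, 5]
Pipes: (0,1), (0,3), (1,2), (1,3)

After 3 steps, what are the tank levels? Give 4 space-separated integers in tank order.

Answer: 6 6 5 6

Derivation:
Step 1: flows [1->0,0->3,1->2,1->3] -> levels [6 7 3 7]
Step 2: flows [1->0,3->0,1->2,1=3] -> levels [8 5 4 6]
Step 3: flows [0->1,0->3,1->2,3->1] -> levels [6 6 5 6]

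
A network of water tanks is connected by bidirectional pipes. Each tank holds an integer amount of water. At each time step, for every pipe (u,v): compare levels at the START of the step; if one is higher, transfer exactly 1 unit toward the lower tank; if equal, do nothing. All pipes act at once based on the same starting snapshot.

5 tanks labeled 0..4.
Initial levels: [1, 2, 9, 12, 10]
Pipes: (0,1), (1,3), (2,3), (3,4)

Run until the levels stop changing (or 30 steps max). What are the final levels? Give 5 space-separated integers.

Answer: 6 7 8 5 8

Derivation:
Step 1: flows [1->0,3->1,3->2,3->4] -> levels [2 2 10 9 11]
Step 2: flows [0=1,3->1,2->3,4->3] -> levels [2 3 9 10 10]
Step 3: flows [1->0,3->1,3->2,3=4] -> levels [3 3 10 8 10]
Step 4: flows [0=1,3->1,2->3,4->3] -> levels [3 4 9 9 9]
Step 5: flows [1->0,3->1,2=3,3=4] -> levels [4 4 9 8 9]
Step 6: flows [0=1,3->1,2->3,4->3] -> levels [4 5 8 9 8]
Step 7: flows [1->0,3->1,3->2,3->4] -> levels [5 5 9 6 9]
Step 8: flows [0=1,3->1,2->3,4->3] -> levels [5 6 8 7 8]
Step 9: flows [1->0,3->1,2->3,4->3] -> levels [6 6 7 8 7]
Step 10: flows [0=1,3->1,3->2,3->4] -> levels [6 7 8 5 8]
Step 11: flows [1->0,1->3,2->3,4->3] -> levels [7 5 7 8 7]
Step 12: flows [0->1,3->1,3->2,3->4] -> levels [6 7 8 5 8]
  -> period-2 cycle: step 12 state = step 10 state; never stabilizes
  -> state at step 30: (30-10) mod 2 = 0, same as step 10 -> [6 7 8 5 8]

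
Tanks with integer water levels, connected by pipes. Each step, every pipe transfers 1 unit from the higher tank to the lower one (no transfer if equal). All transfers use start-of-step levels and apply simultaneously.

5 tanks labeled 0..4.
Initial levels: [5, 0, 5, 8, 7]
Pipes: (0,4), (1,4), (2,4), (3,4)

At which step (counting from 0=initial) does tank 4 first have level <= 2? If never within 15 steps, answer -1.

Answer: -1

Derivation:
Step 1: flows [4->0,4->1,4->2,3->4] -> levels [6 1 6 7 5]
Step 2: flows [0->4,4->1,2->4,3->4] -> levels [5 2 5 6 7]
Step 3: flows [4->0,4->1,4->2,4->3] -> levels [6 3 6 7 3]
Step 4: flows [0->4,1=4,2->4,3->4] -> levels [5 3 5 6 6]
Step 5: flows [4->0,4->1,4->2,3=4] -> levels [6 4 6 6 3]
Step 6: flows [0->4,1->4,2->4,3->4] -> levels [5 3 5 5 7]
Step 7: flows [4->0,4->1,4->2,4->3] -> levels [6 4 6 6 3]
  -> period-2 cycle (repeats step 5); tank 4 never drops to <=2
Tank 4 never reaches <=2 within 15 steps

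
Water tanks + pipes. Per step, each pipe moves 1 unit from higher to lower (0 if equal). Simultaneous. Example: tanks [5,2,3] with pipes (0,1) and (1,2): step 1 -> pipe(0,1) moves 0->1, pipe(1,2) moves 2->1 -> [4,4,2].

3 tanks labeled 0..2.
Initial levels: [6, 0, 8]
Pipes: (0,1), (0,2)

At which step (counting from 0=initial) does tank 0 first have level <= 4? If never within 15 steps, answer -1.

Step 1: flows [0->1,2->0] -> levels [6 1 7]
Step 2: flows [0->1,2->0] -> levels [6 2 6]
Step 3: flows [0->1,0=2] -> levels [5 3 6]
Step 4: flows [0->1,2->0] -> levels [5 4 5]
Step 5: flows [0->1,0=2] -> levels [4 5 5]
Tank 0 first reaches <=4 at step 5

Answer: 5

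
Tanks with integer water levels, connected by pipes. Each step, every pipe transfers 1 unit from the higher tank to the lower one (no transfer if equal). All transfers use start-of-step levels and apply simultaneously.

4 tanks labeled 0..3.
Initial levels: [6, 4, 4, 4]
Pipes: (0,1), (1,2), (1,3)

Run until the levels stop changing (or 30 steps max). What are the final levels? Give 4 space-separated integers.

Answer: 5 3 5 5

Derivation:
Step 1: flows [0->1,1=2,1=3] -> levels [5 5 4 4]
Step 2: flows [0=1,1->2,1->3] -> levels [5 3 5 5]
Step 3: flows [0->1,2->1,3->1] -> levels [4 6 4 4]
Step 4: flows [1->0,1->2,1->3] -> levels [5 3 5 5]
  -> period-2 cycle: step 4 state = step 2 state; never stabilizes
  -> state at step 30: (30-2) mod 2 = 0, same as step 2 -> [5 3 5 5]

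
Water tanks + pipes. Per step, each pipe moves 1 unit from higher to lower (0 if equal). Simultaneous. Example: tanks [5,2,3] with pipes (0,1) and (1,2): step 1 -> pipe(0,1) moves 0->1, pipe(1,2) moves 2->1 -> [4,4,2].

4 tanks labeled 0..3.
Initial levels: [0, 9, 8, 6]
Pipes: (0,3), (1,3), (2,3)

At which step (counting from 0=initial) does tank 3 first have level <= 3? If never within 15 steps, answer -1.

Answer: -1

Derivation:
Step 1: flows [3->0,1->3,2->3] -> levels [1 8 7 7]
Step 2: flows [3->0,1->3,2=3] -> levels [2 7 7 7]
Step 3: flows [3->0,1=3,2=3] -> levels [3 7 7 6]
Step 4: flows [3->0,1->3,2->3] -> levels [4 6 6 7]
Step 5: flows [3->0,3->1,3->2] -> levels [5 7 7 4]
Step 6: flows [0->3,1->3,2->3] -> levels [4 6 6 7]
  -> period-2 cycle (repeats step 4); tank 3 never drops to <=3
Tank 3 never reaches <=3 within 15 steps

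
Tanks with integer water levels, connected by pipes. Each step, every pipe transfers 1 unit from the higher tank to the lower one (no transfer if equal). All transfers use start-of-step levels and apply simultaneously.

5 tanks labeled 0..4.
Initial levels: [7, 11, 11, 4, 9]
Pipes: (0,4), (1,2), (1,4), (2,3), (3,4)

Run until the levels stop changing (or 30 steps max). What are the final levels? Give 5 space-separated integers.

Answer: 9 9 8 9 7

Derivation:
Step 1: flows [4->0,1=2,1->4,2->3,4->3] -> levels [8 10 10 6 8]
Step 2: flows [0=4,1=2,1->4,2->3,4->3] -> levels [8 9 9 8 8]
Step 3: flows [0=4,1=2,1->4,2->3,3=4] -> levels [8 8 8 9 9]
Step 4: flows [4->0,1=2,4->1,3->2,3=4] -> levels [9 9 9 8 7]
Step 5: flows [0->4,1=2,1->4,2->3,3->4] -> levels [8 8 8 8 10]
Step 6: flows [4->0,1=2,4->1,2=3,4->3] -> levels [9 9 8 9 7]
Step 7: flows [0->4,1->2,1->4,3->2,3->4] -> levels [8 7 10 7 10]
Step 8: flows [4->0,2->1,4->1,2->3,4->3] -> levels [9 9 8 9 7]
  -> period-2 cycle: step 8 state = step 6 state; never stabilizes
  -> state at step 30: (30-6) mod 2 = 0, same as step 6 -> [9 9 8 9 7]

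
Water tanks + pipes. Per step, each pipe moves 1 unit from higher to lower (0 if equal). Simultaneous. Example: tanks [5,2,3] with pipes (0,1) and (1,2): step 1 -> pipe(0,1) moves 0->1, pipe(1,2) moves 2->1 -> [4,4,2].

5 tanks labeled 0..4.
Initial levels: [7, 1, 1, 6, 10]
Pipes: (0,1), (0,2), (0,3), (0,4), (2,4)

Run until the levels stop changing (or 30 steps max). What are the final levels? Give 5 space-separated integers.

Step 1: flows [0->1,0->2,0->3,4->0,4->2] -> levels [5 2 3 7 8]
Step 2: flows [0->1,0->2,3->0,4->0,4->2] -> levels [5 3 5 6 6]
Step 3: flows [0->1,0=2,3->0,4->0,4->2] -> levels [6 4 6 5 4]
Step 4: flows [0->1,0=2,0->3,0->4,2->4] -> levels [3 5 5 6 6]
Step 5: flows [1->0,2->0,3->0,4->0,4->2] -> levels [7 4 5 5 4]
Step 6: flows [0->1,0->2,0->3,0->4,2->4] -> levels [3 5 5 6 6]
  -> period-2 cycle: step 6 state = step 4 state; never stabilizes
  -> state at step 30: (30-4) mod 2 = 0, same as step 4 -> [3 5 5 6 6]

Answer: 3 5 5 6 6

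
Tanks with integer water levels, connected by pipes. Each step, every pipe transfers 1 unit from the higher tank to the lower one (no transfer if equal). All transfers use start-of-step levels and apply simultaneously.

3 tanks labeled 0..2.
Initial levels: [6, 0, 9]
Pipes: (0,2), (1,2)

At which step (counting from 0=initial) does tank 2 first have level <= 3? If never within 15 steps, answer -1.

Answer: -1

Derivation:
Step 1: flows [2->0,2->1] -> levels [7 1 7]
Step 2: flows [0=2,2->1] -> levels [7 2 6]
Step 3: flows [0->2,2->1] -> levels [6 3 6]
Step 4: flows [0=2,2->1] -> levels [6 4 5]
Step 5: flows [0->2,2->1] -> levels [5 5 5]
Step 6: flows [0=2,1=2] -> levels [5 5 5]
  -> stable; tank 2 stays at 5 > 3
Tank 2 never reaches <=3 within 15 steps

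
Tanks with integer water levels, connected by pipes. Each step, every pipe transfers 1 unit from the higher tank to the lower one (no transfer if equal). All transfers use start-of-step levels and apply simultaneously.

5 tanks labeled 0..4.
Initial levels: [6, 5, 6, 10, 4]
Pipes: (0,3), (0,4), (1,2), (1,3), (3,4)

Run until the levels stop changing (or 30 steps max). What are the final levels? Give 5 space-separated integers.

Answer: 7 7 5 5 7

Derivation:
Step 1: flows [3->0,0->4,2->1,3->1,3->4] -> levels [6 7 5 7 6]
Step 2: flows [3->0,0=4,1->2,1=3,3->4] -> levels [7 6 6 5 7]
Step 3: flows [0->3,0=4,1=2,1->3,4->3] -> levels [6 5 6 8 6]
Step 4: flows [3->0,0=4,2->1,3->1,3->4] -> levels [7 7 5 5 7]
Step 5: flows [0->3,0=4,1->2,1->3,4->3] -> levels [6 5 6 8 6]
  -> period-2 cycle: step 5 state = step 3 state; never stabilizes
  -> state at step 30: (30-3) mod 2 = 1, same as step 4 -> [7 7 5 5 7]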